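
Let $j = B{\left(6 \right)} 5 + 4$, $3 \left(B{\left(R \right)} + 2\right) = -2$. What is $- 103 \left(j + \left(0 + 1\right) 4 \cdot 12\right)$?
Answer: $- \frac{11948}{3} \approx -3982.7$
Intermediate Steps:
$B{\left(R \right)} = - \frac{8}{3}$ ($B{\left(R \right)} = -2 + \frac{1}{3} \left(-2\right) = -2 - \frac{2}{3} = - \frac{8}{3}$)
$j = - \frac{28}{3}$ ($j = \left(- \frac{8}{3}\right) 5 + 4 = - \frac{40}{3} + 4 = - \frac{28}{3} \approx -9.3333$)
$- 103 \left(j + \left(0 + 1\right) 4 \cdot 12\right) = - 103 \left(- \frac{28}{3} + \left(0 + 1\right) 4 \cdot 12\right) = - 103 \left(- \frac{28}{3} + 1 \cdot 4 \cdot 12\right) = - 103 \left(- \frac{28}{3} + 4 \cdot 12\right) = - 103 \left(- \frac{28}{3} + 48\right) = \left(-103\right) \frac{116}{3} = - \frac{11948}{3}$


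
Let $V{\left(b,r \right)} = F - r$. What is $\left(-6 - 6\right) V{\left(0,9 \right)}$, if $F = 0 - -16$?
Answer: $-84$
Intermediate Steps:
$F = 16$ ($F = 0 + 16 = 16$)
$V{\left(b,r \right)} = 16 - r$
$\left(-6 - 6\right) V{\left(0,9 \right)} = \left(-6 - 6\right) \left(16 - 9\right) = \left(-12\right) 7 = -84$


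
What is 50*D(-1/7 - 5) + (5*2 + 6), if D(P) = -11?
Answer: -534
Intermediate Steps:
50*D(-1/7 - 5) + (5*2 + 6) = 50*(-11) + (5*2 + 6) = -550 + (10 + 6) = -550 + 16 = -534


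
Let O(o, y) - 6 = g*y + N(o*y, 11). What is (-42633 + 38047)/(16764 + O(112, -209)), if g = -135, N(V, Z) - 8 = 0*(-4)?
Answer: -4586/44993 ≈ -0.10193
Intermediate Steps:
N(V, Z) = 8 (N(V, Z) = 8 + 0*(-4) = 8 + 0 = 8)
O(o, y) = 14 - 135*y (O(o, y) = 6 + (-135*y + 8) = 6 + (8 - 135*y) = 14 - 135*y)
(-42633 + 38047)/(16764 + O(112, -209)) = (-42633 + 38047)/(16764 + (14 - 135*(-209))) = -4586/(16764 + (14 + 28215)) = -4586/(16764 + 28229) = -4586/44993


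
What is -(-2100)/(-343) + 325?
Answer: 15625/49 ≈ 318.88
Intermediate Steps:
-(-2100)/(-343) + 325 = -(-2100)*(-1)/343 + 325 = -21*100/343 + 325 = -300/49 + 325 = 15625/49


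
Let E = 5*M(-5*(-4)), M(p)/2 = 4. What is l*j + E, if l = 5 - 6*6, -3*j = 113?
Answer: 3623/3 ≈ 1207.7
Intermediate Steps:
j = -113/3 (j = -⅓*113 = -113/3 ≈ -37.667)
l = -31 (l = 5 - 36 = -31)
M(p) = 8 (M(p) = 2*4 = 8)
E = 40 (E = 5*8 = 40)
l*j + E = -31*(-113/3) + 40 = 3503/3 + 40 = 3623/3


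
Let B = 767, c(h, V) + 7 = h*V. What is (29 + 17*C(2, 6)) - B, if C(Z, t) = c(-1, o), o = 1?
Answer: -874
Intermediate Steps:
c(h, V) = -7 + V*h (c(h, V) = -7 + h*V = -7 + V*h)
C(Z, t) = -8 (C(Z, t) = -7 + 1*(-1) = -7 - 1 = -8)
(29 + 17*C(2, 6)) - B = (29 + 17*(-8)) - 1*767 = (29 - 136) - 767 = -107 - 767 = -874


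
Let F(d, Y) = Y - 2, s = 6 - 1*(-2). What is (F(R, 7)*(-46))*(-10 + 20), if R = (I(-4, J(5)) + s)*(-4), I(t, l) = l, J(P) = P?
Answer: -2300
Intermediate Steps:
s = 8 (s = 6 + 2 = 8)
R = -52 (R = (5 + 8)*(-4) = 13*(-4) = -52)
F(d, Y) = -2 + Y
(F(R, 7)*(-46))*(-10 + 20) = ((-2 + 7)*(-46))*(-10 + 20) = (5*(-46))*10 = -230*10 = -2300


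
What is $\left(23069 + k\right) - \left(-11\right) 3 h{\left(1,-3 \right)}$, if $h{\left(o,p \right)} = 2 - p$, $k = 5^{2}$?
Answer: $23259$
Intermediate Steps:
$k = 25$
$\left(23069 + k\right) - \left(-11\right) 3 h{\left(1,-3 \right)} = \left(23069 + 25\right) - \left(-11\right) 3 \left(2 - -3\right) = 23094 - - 33 \left(2 + 3\right) = 23094 - \left(-33\right) 5 = 23094 - -165 = 23094 + 165 = 23259$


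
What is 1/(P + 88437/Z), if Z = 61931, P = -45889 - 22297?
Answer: -61931/4222738729 ≈ -1.4666e-5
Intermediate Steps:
P = -68186
1/(P + 88437/Z) = 1/(-68186 + 88437/61931) = 1/(-4222738729/61931) = -61931/4222738729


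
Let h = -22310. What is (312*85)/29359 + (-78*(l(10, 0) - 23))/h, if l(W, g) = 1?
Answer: 15920034/19264685 ≈ 0.82638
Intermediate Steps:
(312*85)/29359 + (-78*(l(10, 0) - 23))/h = (312*85)/29359 - 78*(1 - 23)/(-22310) = 26520*(1/29359) - 78*(-22)*(-1/22310) = 1560/1727 + 1716*(-1/22310) = 1560/1727 - 858/11155 = 15920034/19264685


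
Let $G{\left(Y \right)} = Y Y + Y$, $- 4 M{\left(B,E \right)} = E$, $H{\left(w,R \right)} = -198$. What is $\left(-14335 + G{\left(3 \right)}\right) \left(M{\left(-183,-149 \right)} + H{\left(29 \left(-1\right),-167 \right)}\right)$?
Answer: $\frac{9209689}{4} \approx 2.3024 \cdot 10^{6}$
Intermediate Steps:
$M{\left(B,E \right)} = - \frac{E}{4}$
$G{\left(Y \right)} = Y + Y^{2}$ ($G{\left(Y \right)} = Y^{2} + Y = Y + Y^{2}$)
$\left(-14335 + G{\left(3 \right)}\right) \left(M{\left(-183,-149 \right)} + H{\left(29 \left(-1\right),-167 \right)}\right) = \left(-14335 + 3 \left(1 + 3\right)\right) \left(\left(- \frac{1}{4}\right) \left(-149\right) - 198\right) = \left(-14335 + 3 \cdot 4\right) \left(\frac{149}{4} - 198\right) = \left(-14335 + 12\right) \left(- \frac{643}{4}\right) = \left(-14323\right) \left(- \frac{643}{4}\right) = \frac{9209689}{4}$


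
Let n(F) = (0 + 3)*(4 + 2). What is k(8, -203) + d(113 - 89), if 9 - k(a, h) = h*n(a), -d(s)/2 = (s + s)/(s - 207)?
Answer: 223475/61 ≈ 3663.5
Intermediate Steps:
d(s) = -4*s/(-207 + s) (d(s) = -2*(s + s)/(s - 207) = -2*2*s/(-207 + s) = -4*s/(-207 + s))
n(F) = 18 (n(F) = 3*6 = 18)
k(a, h) = 9 - 18*h (k(a, h) = 9 - h*18 = 9 - 18*h)
k(8, -203) + d(113 - 89) = (9 - 18*(-203)) - 4*(113 - 89)/(-207 + (113 - 89)) = (9 + 3654) - 4*24/(-207 + 24) = 3663 - 4*24/(-183) = 3663 - 4*24*(-1/183) = 3663 + 32/61 = 223475/61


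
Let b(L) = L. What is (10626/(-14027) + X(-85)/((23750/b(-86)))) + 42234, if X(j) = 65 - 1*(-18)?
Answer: 7034767530137/166570625 ≈ 42233.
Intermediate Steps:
X(j) = 83 (X(j) = 65 + 18 = 83)
(10626/(-14027) + X(-85)/((23750/b(-86)))) + 42234 = (10626/(-14027) + 83/((23750/(-86)))) + 42234 = (10626*(-1/14027) + 83/((23750*(-1/86)))) + 42234 = (-10626/14027 + 83/(-11875/43)) + 42234 = (-10626/14027 + 83*(-43/11875)) + 42234 = (-10626/14027 - 3569/11875) + 42234 = -176246113/166570625 + 42234 = 7034767530137/166570625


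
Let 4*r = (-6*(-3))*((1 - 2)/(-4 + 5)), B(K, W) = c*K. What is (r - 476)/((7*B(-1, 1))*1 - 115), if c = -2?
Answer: 961/202 ≈ 4.7574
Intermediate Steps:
B(K, W) = -2*K
r = -9/2 (r = ((-6*(-3))*((1 - 2)/(-4 + 5)))/4 = (18*(-1/1))/4 = (18*(-1*1))/4 = (18*(-1))/4 = (¼)*(-18) = -9/2 ≈ -4.5000)
(r - 476)/((7*B(-1, 1))*1 - 115) = (-9/2 - 476)/((7*(-2*(-1)))*1 - 115) = -961/(2*((7*2)*1 - 115)) = -961/(2*(14*1 - 115)) = -961/(2*(14 - 115)) = -961/2/(-101) = -961/2*(-1/101) = 961/202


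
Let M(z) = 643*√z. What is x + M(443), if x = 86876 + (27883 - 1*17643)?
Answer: 97116 + 643*√443 ≈ 1.1065e+5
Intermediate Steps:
x = 97116 (x = 86876 + (27883 - 17643) = 86876 + 10240 = 97116)
x + M(443) = 97116 + 643*√443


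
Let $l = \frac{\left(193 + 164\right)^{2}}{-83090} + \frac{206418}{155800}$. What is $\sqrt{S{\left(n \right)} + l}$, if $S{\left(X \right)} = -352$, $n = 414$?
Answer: $\frac{i \sqrt{30114577393608631}}{9246730} \approx 18.767 i$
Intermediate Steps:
$l = - \frac{19323447}{92467300}$ ($l = 357^{2} \left(- \frac{1}{83090}\right) + 206418 \cdot \frac{1}{155800} = 127449 \left(- \frac{1}{83090}\right) + \frac{103209}{77900} = - \frac{18207}{11870} + \frac{103209}{77900} = - \frac{19323447}{92467300} \approx -0.20898$)
$\sqrt{S{\left(n \right)} + l} = \sqrt{-352 - \frac{19323447}{92467300}} = \sqrt{- \frac{32567813047}{92467300}} = \frac{i \sqrt{30114577393608631}}{9246730}$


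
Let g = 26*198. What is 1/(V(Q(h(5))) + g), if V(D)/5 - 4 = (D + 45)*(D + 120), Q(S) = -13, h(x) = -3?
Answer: 1/22288 ≈ 4.4867e-5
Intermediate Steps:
g = 5148
V(D) = 20 + 5*(45 + D)*(120 + D) (V(D) = 20 + 5*((D + 45)*(D + 120)) = 20 + 5*((45 + D)*(120 + D)) = 20 + 5*(45 + D)*(120 + D))
1/(V(Q(h(5))) + g) = 1/((27020 + 5*(-13)**2 + 825*(-13)) + 5148) = 1/((27020 + 5*169 - 10725) + 5148) = 1/((27020 + 845 - 10725) + 5148) = 1/(17140 + 5148) = 1/22288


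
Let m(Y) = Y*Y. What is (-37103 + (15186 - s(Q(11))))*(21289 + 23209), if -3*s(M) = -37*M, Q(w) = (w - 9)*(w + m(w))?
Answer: -1120148154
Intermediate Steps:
m(Y) = Y**2
Q(w) = (-9 + w)*(w + w**2) (Q(w) = (w - 9)*(w + w**2) = (-9 + w)*(w + w**2))
s(M) = 37*M/3 (s(M) = -(-37)*M/3 = 37*M/3)
(-37103 + (15186 - s(Q(11))))*(21289 + 23209) = (-37103 + (15186 - 37*11*(-9 + 11**2 - 8*11)/3))*(21289 + 23209) = (-37103 + (15186 - 37*11*(-9 + 121 - 88)/3))*44498 = (-37103 + (15186 - 37*11*24/3))*44498 = (-37103 + (15186 - 37*264/3))*44498 = (-37103 + (15186 - 1*3256))*44498 = (-37103 + (15186 - 3256))*44498 = (-37103 + 11930)*44498 = -25173*44498 = -1120148154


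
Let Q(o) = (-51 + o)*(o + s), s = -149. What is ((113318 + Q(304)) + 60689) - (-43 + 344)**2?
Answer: 122621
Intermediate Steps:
Q(o) = (-149 + o)*(-51 + o) (Q(o) = (-51 + o)*(o - 149) = (-51 + o)*(-149 + o) = (-149 + o)*(-51 + o))
((113318 + Q(304)) + 60689) - (-43 + 344)**2 = ((113318 + (7599 + 304**2 - 200*304)) + 60689) - (-43 + 344)**2 = ((113318 + (7599 + 92416 - 60800)) + 60689) - 1*301**2 = ((113318 + 39215) + 60689) - 1*90601 = (152533 + 60689) - 90601 = 213222 - 90601 = 122621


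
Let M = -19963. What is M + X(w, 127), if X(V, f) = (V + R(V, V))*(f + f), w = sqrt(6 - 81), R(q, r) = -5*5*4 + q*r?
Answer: -64413 + 1270*I*sqrt(3) ≈ -64413.0 + 2199.7*I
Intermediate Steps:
R(q, r) = -100 + q*r (R(q, r) = -25*4 + q*r = -100 + q*r)
w = 5*I*sqrt(3) (w = sqrt(-75) = 5*I*sqrt(3) ≈ 8.6602*I)
X(V, f) = 2*f*(-100 + V + V**2) (X(V, f) = (V + (-100 + V*V))*(f + f) = (V + (-100 + V**2))*(2*f) = (-100 + V + V**2)*(2*f) = 2*f*(-100 + V + V**2))
M + X(w, 127) = -19963 + 2*127*(-100 + 5*I*sqrt(3) + (5*I*sqrt(3))**2) = -19963 + 2*127*(-100 + 5*I*sqrt(3) - 75) = -19963 + 2*127*(-175 + 5*I*sqrt(3)) = -19963 + (-44450 + 1270*I*sqrt(3)) = -64413 + 1270*I*sqrt(3)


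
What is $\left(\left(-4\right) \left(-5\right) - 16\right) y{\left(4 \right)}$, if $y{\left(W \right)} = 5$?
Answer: $20$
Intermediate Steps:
$\left(\left(-4\right) \left(-5\right) - 16\right) y{\left(4 \right)} = \left(\left(-4\right) \left(-5\right) - 16\right) 5 = \left(20 - 16\right) 5 = 4 \cdot 5 = 20$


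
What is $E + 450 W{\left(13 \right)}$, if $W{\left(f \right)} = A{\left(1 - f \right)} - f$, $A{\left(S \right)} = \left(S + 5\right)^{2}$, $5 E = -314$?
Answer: $\frac{80686}{5} \approx 16137.0$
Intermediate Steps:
$E = - \frac{314}{5}$ ($E = \frac{1}{5} \left(-314\right) = - \frac{314}{5} \approx -62.8$)
$A{\left(S \right)} = \left(5 + S\right)^{2}$
$W{\left(f \right)} = \left(6 - f\right)^{2} - f$ ($W{\left(f \right)} = \left(5 - \left(-1 + f\right)\right)^{2} - f = \left(6 - f\right)^{2} - f$)
$E + 450 W{\left(13 \right)} = - \frac{314}{5} + 450 \left(\left(-6 + 13\right)^{2} - 13\right) = - \frac{314}{5} + 450 \left(7^{2} - 13\right) = - \frac{314}{5} + 450 \left(49 - 13\right) = - \frac{314}{5} + 450 \cdot 36 = - \frac{314}{5} + 16200 = \frac{80686}{5}$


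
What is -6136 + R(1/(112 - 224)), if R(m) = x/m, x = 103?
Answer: -17672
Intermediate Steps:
R(m) = 103/m
-6136 + R(1/(112 - 224)) = -6136 + 103/(1/(112 - 224)) = -6136 + 103/(1/(-112)) = -6136 + 103/(-1/112) = -6136 + 103*(-112) = -6136 - 11536 = -17672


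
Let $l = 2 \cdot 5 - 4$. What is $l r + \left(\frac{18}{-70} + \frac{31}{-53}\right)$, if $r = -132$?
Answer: $- \frac{1470722}{1855} \approx -792.84$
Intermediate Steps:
$l = 6$ ($l = 10 - 4 = 6$)
$l r + \left(\frac{18}{-70} + \frac{31}{-53}\right) = 6 \left(-132\right) + \left(\frac{18}{-70} + \frac{31}{-53}\right) = -792 + \left(18 \left(- \frac{1}{70}\right) + 31 \left(- \frac{1}{53}\right)\right) = -792 - \frac{1562}{1855} = - \frac{1470722}{1855}$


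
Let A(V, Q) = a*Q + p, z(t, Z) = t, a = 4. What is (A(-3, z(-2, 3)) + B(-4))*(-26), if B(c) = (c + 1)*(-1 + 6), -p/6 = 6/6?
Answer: 754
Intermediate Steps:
p = -6 (p = -36/6 = -6*1 = -6)
A(V, Q) = -6 + 4*Q (A(V, Q) = 4*Q - 6 = -6 + 4*Q)
B(c) = 5 + 5*c (B(c) = (1 + c)*5 = 5 + 5*c)
(A(-3, z(-2, 3)) + B(-4))*(-26) = ((-6 + 4*(-2)) + (5 + 5*(-4)))*(-26) = ((-6 - 8) + (5 - 20))*(-26) = (-14 - 15)*(-26) = -29*(-26) = 754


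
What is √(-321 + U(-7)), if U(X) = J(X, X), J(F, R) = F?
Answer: 2*I*√82 ≈ 18.111*I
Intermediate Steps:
U(X) = X
√(-321 + U(-7)) = √(-321 - 7) = √(-328) = 2*I*√82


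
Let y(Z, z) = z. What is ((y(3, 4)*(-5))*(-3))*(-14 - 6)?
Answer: -1200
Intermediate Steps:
((y(3, 4)*(-5))*(-3))*(-14 - 6) = ((4*(-5))*(-3))*(-14 - 6) = -20*(-3)*(-20) = 60*(-20) = -1200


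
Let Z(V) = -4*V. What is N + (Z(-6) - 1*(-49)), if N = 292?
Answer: 365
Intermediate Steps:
N + (Z(-6) - 1*(-49)) = 292 + (-4*(-6) - 1*(-49)) = 292 + (24 + 49) = 292 + 73 = 365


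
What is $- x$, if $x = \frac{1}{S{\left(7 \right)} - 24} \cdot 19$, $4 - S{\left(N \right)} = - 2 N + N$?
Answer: $\frac{19}{13} \approx 1.4615$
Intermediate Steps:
$S{\left(N \right)} = 4 + N$ ($S{\left(N \right)} = 4 - \left(- 2 N + N\right) = 4 - - N = 4 + N$)
$x = - \frac{19}{13}$ ($x = \frac{1}{\left(4 + 7\right) - 24} \cdot 19 = \frac{1}{11 - 24} \cdot 19 = \frac{1}{-13} \cdot 19 = \left(- \frac{1}{13}\right) 19 = - \frac{19}{13} \approx -1.4615$)
$- x = \left(-1\right) \left(- \frac{19}{13}\right) = \frac{19}{13}$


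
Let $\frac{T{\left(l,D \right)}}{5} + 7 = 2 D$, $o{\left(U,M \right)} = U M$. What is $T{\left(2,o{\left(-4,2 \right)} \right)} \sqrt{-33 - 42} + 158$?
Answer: $158 - 575 i \sqrt{3} \approx 158.0 - 995.93 i$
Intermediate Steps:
$o{\left(U,M \right)} = M U$
$T{\left(l,D \right)} = -35 + 10 D$ ($T{\left(l,D \right)} = -35 + 5 \cdot 2 D = -35 + 10 D$)
$T{\left(2,o{\left(-4,2 \right)} \right)} \sqrt{-33 - 42} + 158 = \left(-35 + 10 \cdot 2 \left(-4\right)\right) \sqrt{-33 - 42} + 158 = \left(-35 + 10 \left(-8\right)\right) \sqrt{-75} + 158 = \left(-35 - 80\right) 5 i \sqrt{3} + 158 = - 115 \cdot 5 i \sqrt{3} + 158 = - 575 i \sqrt{3} + 158 = 158 - 575 i \sqrt{3}$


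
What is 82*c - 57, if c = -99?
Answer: -8175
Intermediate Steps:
82*c - 57 = 82*(-99) - 57 = -8118 - 57 = -8175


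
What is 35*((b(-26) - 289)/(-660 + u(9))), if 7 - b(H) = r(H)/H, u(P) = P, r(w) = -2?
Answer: 18335/1209 ≈ 15.165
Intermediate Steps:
b(H) = 7 + 2/H (b(H) = 7 - (-2)/H = 7 + 2/H)
35*((b(-26) - 289)/(-660 + u(9))) = 35*(((7 + 2/(-26)) - 289)/(-660 + 9)) = 35*(((7 + 2*(-1/26)) - 289)/(-651)) = 35*(((7 - 1/13) - 289)*(-1/651)) = 35*((90/13 - 289)*(-1/651)) = 35*(-3667/13*(-1/651)) = 35*(3667/8463) = 18335/1209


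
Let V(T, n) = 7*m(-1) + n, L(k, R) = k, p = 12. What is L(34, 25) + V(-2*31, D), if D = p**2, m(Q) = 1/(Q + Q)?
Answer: 349/2 ≈ 174.50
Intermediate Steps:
m(Q) = 1/(2*Q)
D = 144 (D = 12**2 = 144)
V(T, n) = -7/2 + n (V(T, n) = 7*((1/2)/(-1)) + n = 7*((1/2)*(-1)) + n = 7*(-1/2) + n = -7/2 + n)
L(34, 25) + V(-2*31, D) = 34 + (-7/2 + 144) = 34 + 281/2 = 349/2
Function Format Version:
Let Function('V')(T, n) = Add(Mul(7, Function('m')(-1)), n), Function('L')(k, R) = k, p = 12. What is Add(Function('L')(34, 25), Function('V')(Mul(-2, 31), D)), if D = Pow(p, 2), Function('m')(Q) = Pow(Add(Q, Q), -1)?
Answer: Rational(349, 2) ≈ 174.50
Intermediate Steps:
Function('m')(Q) = Mul(Rational(1, 2), Pow(Q, -1)) (Function('m')(Q) = Pow(Mul(2, Q), -1) = Mul(Rational(1, 2), Pow(Q, -1)))
D = 144 (D = Pow(12, 2) = 144)
Function('V')(T, n) = Add(Rational(-7, 2), n) (Function('V')(T, n) = Add(Mul(7, Mul(Rational(1, 2), Pow(-1, -1))), n) = Add(Mul(7, Mul(Rational(1, 2), -1)), n) = Add(Mul(7, Rational(-1, 2)), n) = Add(Rational(-7, 2), n))
Add(Function('L')(34, 25), Function('V')(Mul(-2, 31), D)) = Add(34, Add(Rational(-7, 2), 144)) = Add(34, Rational(281, 2)) = Rational(349, 2)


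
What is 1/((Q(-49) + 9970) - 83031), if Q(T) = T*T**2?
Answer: -1/190710 ≈ -5.2436e-6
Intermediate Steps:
Q(T) = T**3
1/((Q(-49) + 9970) - 83031) = 1/(((-49)**3 + 9970) - 83031) = 1/((-117649 + 9970) - 83031) = 1/(-107679 - 83031) = 1/(-190710) = -1/190710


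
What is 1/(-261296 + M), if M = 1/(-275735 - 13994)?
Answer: -289729/75705028785 ≈ -3.8271e-6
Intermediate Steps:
M = -1/289729 (M = 1/(-289729) = -1/289729 ≈ -3.4515e-6)
1/(-261296 + M) = 1/(-261296 - 1/289729) = 1/(-75705028785/289729) = -289729/75705028785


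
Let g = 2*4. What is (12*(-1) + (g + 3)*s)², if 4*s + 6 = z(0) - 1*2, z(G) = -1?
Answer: 21609/16 ≈ 1350.6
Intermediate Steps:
s = -9/4 (s = -3/2 + (-1 - 1*2)/4 = -3/2 + (-1 - 2)/4 = -3/2 + (¼)*(-3) = -3/2 - ¾ = -9/4 ≈ -2.2500)
g = 8
(12*(-1) + (g + 3)*s)² = (12*(-1) + (8 + 3)*(-9/4))² = (-12 + 11*(-9/4))² = (-12 - 99/4)² = (-147/4)² = 21609/16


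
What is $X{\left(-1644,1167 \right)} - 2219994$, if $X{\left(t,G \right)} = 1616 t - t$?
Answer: $-4875054$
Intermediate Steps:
$X{\left(t,G \right)} = 1615 t$
$X{\left(-1644,1167 \right)} - 2219994 = 1615 \left(-1644\right) - 2219994 = -2655060 - 2219994 = -4875054$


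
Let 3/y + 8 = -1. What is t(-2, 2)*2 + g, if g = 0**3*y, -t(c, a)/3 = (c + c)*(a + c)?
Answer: 0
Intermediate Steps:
y = -1/3 (y = 3/(-8 - 1) = 3/(-9) = 3*(-1/9) = -1/3 ≈ -0.33333)
t(c, a) = -6*c*(a + c) (t(c, a) = -3*(c + c)*(a + c) = -3*2*c*(a + c) = -6*c*(a + c))
g = 0 (g = 0**3*(-1/3) = 0*(-1/3) = 0)
t(-2, 2)*2 + g = -6*(-2)*(2 - 2)*2 + 0 = -6*(-2)*0*2 + 0 = 0*2 + 0 = 0 + 0 = 0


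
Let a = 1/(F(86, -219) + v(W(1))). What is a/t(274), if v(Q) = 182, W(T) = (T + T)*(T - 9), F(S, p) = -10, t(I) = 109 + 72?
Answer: 1/31132 ≈ 3.2121e-5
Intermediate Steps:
t(I) = 181
W(T) = 2*T*(-9 + T) (W(T) = (2*T)*(-9 + T) = 2*T*(-9 + T))
a = 1/172 (a = 1/(-10 + 182) = 1/172 ≈ 0.0058140)
a/t(274) = (1/172)/181 = (1/172)*(1/181) = 1/31132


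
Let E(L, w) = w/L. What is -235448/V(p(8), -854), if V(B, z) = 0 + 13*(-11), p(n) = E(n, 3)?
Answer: 235448/143 ≈ 1646.5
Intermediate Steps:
p(n) = 3/n
V(B, z) = -143 (V(B, z) = 0 - 143 = -143)
-235448/V(p(8), -854) = -235448/(-143) = -235448*(-1/143) = 235448/143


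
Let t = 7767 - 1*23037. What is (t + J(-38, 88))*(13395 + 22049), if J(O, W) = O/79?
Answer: -42758507392/79 ≈ -5.4125e+8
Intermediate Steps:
J(O, W) = O/79 (J(O, W) = O*(1/79) = O/79)
t = -15270 (t = 7767 - 23037 = -15270)
(t + J(-38, 88))*(13395 + 22049) = (-15270 + (1/79)*(-38))*(13395 + 22049) = (-15270 - 38/79)*35444 = -1206368/79*35444 = -42758507392/79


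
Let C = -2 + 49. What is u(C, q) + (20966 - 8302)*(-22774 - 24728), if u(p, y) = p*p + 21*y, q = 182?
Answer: -601559297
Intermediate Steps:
C = 47
u(p, y) = p² + 21*y
u(C, q) + (20966 - 8302)*(-22774 - 24728) = (47² + 21*182) + (20966 - 8302)*(-22774 - 24728) = (2209 + 3822) + 12664*(-47502) = 6031 - 601565328 = -601559297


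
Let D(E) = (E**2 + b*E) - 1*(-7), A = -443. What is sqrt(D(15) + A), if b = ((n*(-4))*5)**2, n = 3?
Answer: 19*sqrt(149) ≈ 231.92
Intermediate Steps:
b = 3600 (b = ((3*(-4))*5)**2 = (-12*5)**2 = (-60)**2 = 3600)
D(E) = 7 + E**2 + 3600*E (D(E) = (E**2 + 3600*E) - 1*(-7) = (E**2 + 3600*E) + 7 = 7 + E**2 + 3600*E)
sqrt(D(15) + A) = sqrt((7 + 15**2 + 3600*15) - 443) = sqrt((7 + 225 + 54000) - 443) = sqrt(54232 - 443) = sqrt(53789) = 19*sqrt(149)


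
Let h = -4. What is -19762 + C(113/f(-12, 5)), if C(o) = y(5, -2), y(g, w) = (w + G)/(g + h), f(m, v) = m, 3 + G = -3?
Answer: -19770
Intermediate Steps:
G = -6 (G = -3 - 3 = -6)
y(g, w) = (-6 + w)/(-4 + g) (y(g, w) = (w - 6)/(g - 4) = (-6 + w)/(-4 + g))
C(o) = -8 (C(o) = (-6 - 2)/(-4 + 5) = -8/1 = 1*(-8) = -8)
-19762 + C(113/f(-12, 5)) = -19762 - 8 = -19770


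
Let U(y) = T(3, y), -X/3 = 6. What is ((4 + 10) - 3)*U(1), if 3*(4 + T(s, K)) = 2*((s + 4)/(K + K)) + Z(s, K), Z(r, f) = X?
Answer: -253/3 ≈ -84.333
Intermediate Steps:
X = -18 (X = -3*6 = -18)
Z(r, f) = -18
T(s, K) = -10 + (4 + s)/(3*K) (T(s, K) = -4 + (2*((s + 4)/(K + K)) - 18)/3 = -4 + (2*((4 + s)/((2*K))) - 18)/3 = -4 + (2*((4 + s)*(1/(2*K))) - 18)/3 = -4 + (2*((4 + s)/(2*K)) - 18)/3 = -4 + ((4 + s)/K - 18)/3 = -4 + (-18 + (4 + s)/K)/3 = -4 + (-6 + (4 + s)/(3*K)) = -10 + (4 + s)/(3*K))
U(y) = (7 - 30*y)/(3*y) (U(y) = (4 + 3 - 30*y)/(3*y) = (7 - 30*y)/(3*y))
((4 + 10) - 3)*U(1) = ((4 + 10) - 3)*(-10 + (7/3)/1) = (14 - 3)*(-10 + (7/3)*1) = 11*(-10 + 7/3) = 11*(-23/3) = -253/3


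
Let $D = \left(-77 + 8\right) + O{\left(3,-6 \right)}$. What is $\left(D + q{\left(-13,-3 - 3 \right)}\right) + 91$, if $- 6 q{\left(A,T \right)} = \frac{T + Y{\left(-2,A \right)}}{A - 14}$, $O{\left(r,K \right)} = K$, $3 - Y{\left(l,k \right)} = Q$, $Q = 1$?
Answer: $\frac{1294}{81} \approx 15.975$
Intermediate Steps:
$Y{\left(l,k \right)} = 2$ ($Y{\left(l,k \right)} = 3 - 1 = 2$)
$q{\left(A,T \right)} = - \frac{2 + T}{6 \left(-14 + A\right)}$ ($q{\left(A,T \right)} = - \frac{\left(T + 2\right) \frac{1}{A - 14}}{6} = - \frac{\left(2 + T\right) \frac{1}{-14 + A}}{6} = - \frac{\frac{1}{-14 + A} \left(2 + T\right)}{6} = - \frac{2 + T}{6 \left(-14 + A\right)}$)
$D = -75$ ($D = \left(-77 + 8\right) - 6 = -69 - 6 = -75$)
$\left(D + q{\left(-13,-3 - 3 \right)}\right) + 91 = \left(-75 + \frac{-2 - \left(-3 - 3\right)}{6 \left(-14 - 13\right)}\right) + 91 = \left(-75 + \frac{-2 - -6}{6 \left(-27\right)}\right) + 91 = \left(-75 + \frac{1}{6} \left(- \frac{1}{27}\right) \left(-2 + 6\right)\right) + 91 = \left(-75 + \frac{1}{6} \left(- \frac{1}{27}\right) 4\right) + 91 = \left(-75 - \frac{2}{81}\right) + 91 = - \frac{6077}{81} + 91 = \frac{1294}{81}$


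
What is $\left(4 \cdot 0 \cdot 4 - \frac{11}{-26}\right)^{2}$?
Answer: $\frac{121}{676} \approx 0.17899$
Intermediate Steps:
$\left(4 \cdot 0 \cdot 4 - \frac{11}{-26}\right)^{2} = \left(0 \cdot 4 - - \frac{11}{26}\right)^{2} = \left(0 + \frac{11}{26}\right)^{2} = \left(\frac{11}{26}\right)^{2} = \frac{121}{676}$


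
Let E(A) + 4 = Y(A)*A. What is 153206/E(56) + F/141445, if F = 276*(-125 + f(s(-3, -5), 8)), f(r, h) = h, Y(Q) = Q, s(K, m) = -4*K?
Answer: 10784542063/221502870 ≈ 48.688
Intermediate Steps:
E(A) = -4 + A² (E(A) = -4 + A*A = -4 + A²)
F = -32292 (F = 276*(-125 + 8) = 276*(-117) = -32292)
153206/E(56) + F/141445 = 153206/(-4 + 56²) - 32292/141445 = 153206/(-4 + 3136) - 32292*1/141445 = 153206/3132 - 32292/141445 = 153206*(1/3132) - 32292/141445 = 76603/1566 - 32292/141445 = 10784542063/221502870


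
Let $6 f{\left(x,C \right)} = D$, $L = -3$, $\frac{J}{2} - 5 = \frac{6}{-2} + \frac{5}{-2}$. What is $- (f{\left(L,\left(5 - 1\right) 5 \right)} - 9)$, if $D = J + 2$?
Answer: $\frac{53}{6} \approx 8.8333$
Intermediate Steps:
$J = -1$ ($J = 10 + 2 \left(\frac{6}{-2} + \frac{5}{-2}\right) = 10 + 2 \left(6 \left(- \frac{1}{2}\right) + 5 \left(- \frac{1}{2}\right)\right) = 10 + 2 \left(-3 - \frac{5}{2}\right) = 10 + 2 \left(- \frac{11}{2}\right) = 10 - 11 = -1$)
$D = 1$ ($D = -1 + 2 = 1$)
$f{\left(x,C \right)} = \frac{1}{6}$ ($f{\left(x,C \right)} = \frac{1}{6} \cdot 1 = \frac{1}{6}$)
$- (f{\left(L,\left(5 - 1\right) 5 \right)} - 9) = - (\frac{1}{6} - 9) = \left(-1\right) \left(- \frac{53}{6}\right) = \frac{53}{6}$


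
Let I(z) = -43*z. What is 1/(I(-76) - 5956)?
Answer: -1/2688 ≈ -0.00037202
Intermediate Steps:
1/(I(-76) - 5956) = 1/(-43*(-76) - 5956) = 1/(3268 - 5956) = 1/(-2688) = -1/2688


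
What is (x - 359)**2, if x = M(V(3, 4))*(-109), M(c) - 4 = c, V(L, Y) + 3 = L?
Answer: 632025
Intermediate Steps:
V(L, Y) = -3 + L
M(c) = 4 + c
x = -436 (x = (4 + (-3 + 3))*(-109) = (4 + 0)*(-109) = 4*(-109) = -436)
(x - 359)**2 = (-436 - 359)**2 = (-795)**2 = 632025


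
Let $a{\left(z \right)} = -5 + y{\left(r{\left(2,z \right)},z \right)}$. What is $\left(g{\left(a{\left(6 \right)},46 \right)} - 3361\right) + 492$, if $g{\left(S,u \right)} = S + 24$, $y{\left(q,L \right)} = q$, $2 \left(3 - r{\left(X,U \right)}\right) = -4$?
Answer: $-2845$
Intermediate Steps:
$r{\left(X,U \right)} = 5$ ($r{\left(X,U \right)} = 3 - -2 = 3 + 2 = 5$)
$a{\left(z \right)} = 0$ ($a{\left(z \right)} = -5 + 5 = 0$)
$g{\left(S,u \right)} = 24 + S$
$\left(g{\left(a{\left(6 \right)},46 \right)} - 3361\right) + 492 = \left(\left(24 + 0\right) - 3361\right) + 492 = \left(24 - 3361\right) + 492 = -3337 + 492 = -2845$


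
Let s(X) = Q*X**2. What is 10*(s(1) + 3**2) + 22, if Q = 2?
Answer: 132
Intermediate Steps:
s(X) = 2*X**2
10*(s(1) + 3**2) + 22 = 10*(2*1**2 + 3**2) + 22 = 10*(2*1 + 9) + 22 = 10*(2 + 9) + 22 = 10*11 + 22 = 110 + 22 = 132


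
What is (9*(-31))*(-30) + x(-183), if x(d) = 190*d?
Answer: -26400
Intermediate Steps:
(9*(-31))*(-30) + x(-183) = (9*(-31))*(-30) + 190*(-183) = -279*(-30) - 34770 = 8370 - 34770 = -26400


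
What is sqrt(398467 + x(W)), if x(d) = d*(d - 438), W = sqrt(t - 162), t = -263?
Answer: sqrt(398042 - 2190*I*sqrt(17)) ≈ 630.95 - 7.156*I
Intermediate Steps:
W = 5*I*sqrt(17) (W = sqrt(-263 - 162) = sqrt(-425) = 5*I*sqrt(17) ≈ 20.616*I)
x(d) = d*(-438 + d)
sqrt(398467 + x(W)) = sqrt(398467 + (5*I*sqrt(17))*(-438 + 5*I*sqrt(17))) = sqrt(398467 + 5*I*sqrt(17)*(-438 + 5*I*sqrt(17)))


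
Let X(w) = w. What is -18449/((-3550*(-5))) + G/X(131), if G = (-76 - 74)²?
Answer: 396958181/2325250 ≈ 170.72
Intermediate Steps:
G = 22500 (G = (-150)² = 22500)
-18449/((-3550*(-5))) + G/X(131) = -18449/((-3550*(-5))) + 22500/131 = -18449/17750 + 22500*(1/131) = -18449*1/17750 + 22500/131 = -18449/17750 + 22500/131 = 396958181/2325250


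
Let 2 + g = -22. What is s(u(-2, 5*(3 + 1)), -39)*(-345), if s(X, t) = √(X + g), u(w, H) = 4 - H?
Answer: -690*I*√10 ≈ -2182.0*I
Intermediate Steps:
g = -24 (g = -2 - 22 = -24)
s(X, t) = √(-24 + X) (s(X, t) = √(X - 24) = √(-24 + X))
s(u(-2, 5*(3 + 1)), -39)*(-345) = √(-24 + (4 - 5*(3 + 1)))*(-345) = √(-24 + (4 - 5*4))*(-345) = √(-24 + (4 - 1*20))*(-345) = √(-24 + (4 - 20))*(-345) = √(-24 - 16)*(-345) = √(-40)*(-345) = (2*I*√10)*(-345) = -690*I*√10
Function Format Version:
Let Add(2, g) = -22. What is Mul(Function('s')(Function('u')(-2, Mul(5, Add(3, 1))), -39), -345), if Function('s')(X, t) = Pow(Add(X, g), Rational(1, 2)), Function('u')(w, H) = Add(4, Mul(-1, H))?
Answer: Mul(-690, I, Pow(10, Rational(1, 2))) ≈ Mul(-2182.0, I)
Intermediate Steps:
g = -24 (g = Add(-2, -22) = -24)
Function('s')(X, t) = Pow(Add(-24, X), Rational(1, 2)) (Function('s')(X, t) = Pow(Add(X, -24), Rational(1, 2)) = Pow(Add(-24, X), Rational(1, 2)))
Mul(Function('s')(Function('u')(-2, Mul(5, Add(3, 1))), -39), -345) = Mul(Pow(Add(-24, Add(4, Mul(-1, Mul(5, Add(3, 1))))), Rational(1, 2)), -345) = Mul(Pow(Add(-24, Add(4, Mul(-1, Mul(5, 4)))), Rational(1, 2)), -345) = Mul(Pow(Add(-24, Add(4, Mul(-1, 20))), Rational(1, 2)), -345) = Mul(Pow(Add(-24, Add(4, -20)), Rational(1, 2)), -345) = Mul(Pow(Add(-24, -16), Rational(1, 2)), -345) = Mul(Pow(-40, Rational(1, 2)), -345) = Mul(Mul(2, I, Pow(10, Rational(1, 2))), -345) = Mul(-690, I, Pow(10, Rational(1, 2)))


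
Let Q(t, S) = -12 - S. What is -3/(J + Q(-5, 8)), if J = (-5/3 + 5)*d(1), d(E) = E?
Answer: 9/50 ≈ 0.18000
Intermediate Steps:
J = 10/3 (J = (-5/3 + 5)*1 = (10/3)*1 = 10/3 ≈ 3.3333)
-3/(J + Q(-5, 8)) = -3/(10/3 + (-12 - 1*8)) = -3/(10/3 + (-12 - 8)) = -3/(10/3 - 20) = -3/(-50/3) = -3/50*(-3) = 9/50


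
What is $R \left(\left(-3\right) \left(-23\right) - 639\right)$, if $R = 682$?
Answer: $-388740$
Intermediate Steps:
$R \left(\left(-3\right) \left(-23\right) - 639\right) = 682 \left(\left(-3\right) \left(-23\right) - 639\right) = 682 \left(69 - 639\right) = 682 \left(-570\right) = -388740$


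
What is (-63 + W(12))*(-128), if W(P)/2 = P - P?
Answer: 8064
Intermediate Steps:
W(P) = 0 (W(P) = 2*(P - P) = 2*0 = 0)
(-63 + W(12))*(-128) = (-63 + 0)*(-128) = -63*(-128) = 8064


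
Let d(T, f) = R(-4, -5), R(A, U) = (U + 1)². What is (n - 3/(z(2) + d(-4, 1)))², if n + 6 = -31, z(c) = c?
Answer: 49729/36 ≈ 1381.4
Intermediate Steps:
R(A, U) = (1 + U)²
d(T, f) = 16 (d(T, f) = (1 - 5)² = (-4)² = 16)
n = -37 (n = -6 - 31 = -37)
(n - 3/(z(2) + d(-4, 1)))² = (-37 - 3/(2 + 16))² = (-37 - 3/18)² = (-37 + (1/18)*(-3))² = (-37 - ⅙)² = (-223/6)² = 49729/36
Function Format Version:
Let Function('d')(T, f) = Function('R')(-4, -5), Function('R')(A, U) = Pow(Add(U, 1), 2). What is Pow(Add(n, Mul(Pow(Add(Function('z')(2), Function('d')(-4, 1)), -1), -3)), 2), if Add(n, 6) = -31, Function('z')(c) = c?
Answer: Rational(49729, 36) ≈ 1381.4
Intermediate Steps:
Function('R')(A, U) = Pow(Add(1, U), 2)
Function('d')(T, f) = 16 (Function('d')(T, f) = Pow(Add(1, -5), 2) = Pow(-4, 2) = 16)
n = -37 (n = Add(-6, -31) = -37)
Pow(Add(n, Mul(Pow(Add(Function('z')(2), Function('d')(-4, 1)), -1), -3)), 2) = Pow(Add(-37, Mul(Pow(Add(2, 16), -1), -3)), 2) = Pow(Add(-37, Mul(Pow(18, -1), -3)), 2) = Pow(Add(-37, Mul(Rational(1, 18), -3)), 2) = Pow(Add(-37, Rational(-1, 6)), 2) = Pow(Rational(-223, 6), 2) = Rational(49729, 36)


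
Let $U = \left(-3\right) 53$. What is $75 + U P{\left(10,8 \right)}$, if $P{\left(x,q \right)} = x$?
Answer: $-1515$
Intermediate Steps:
$U = -159$
$75 + U P{\left(10,8 \right)} = 75 - 1590 = -1515$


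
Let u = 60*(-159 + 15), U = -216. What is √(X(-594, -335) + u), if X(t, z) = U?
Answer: 6*I*√246 ≈ 94.106*I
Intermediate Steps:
X(t, z) = -216
u = -8640 (u = 60*(-144) = -8640)
√(X(-594, -335) + u) = √(-216 - 8640) = √(-8856) = 6*I*√246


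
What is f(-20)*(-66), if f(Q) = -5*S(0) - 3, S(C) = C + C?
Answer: 198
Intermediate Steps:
S(C) = 2*C
f(Q) = -3 (f(Q) = -10*0 - 3 = -5*0 - 3 = 0 - 3 = -3)
f(-20)*(-66) = -3*(-66) = 198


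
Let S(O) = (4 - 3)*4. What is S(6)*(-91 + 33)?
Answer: -232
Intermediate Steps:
S(O) = 4 (S(O) = 1*4 = 4)
S(6)*(-91 + 33) = 4*(-91 + 33) = 4*(-58) = -232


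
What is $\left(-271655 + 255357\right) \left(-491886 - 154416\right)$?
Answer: $10533429996$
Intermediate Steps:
$\left(-271655 + 255357\right) \left(-491886 - 154416\right) = \left(-16298\right) \left(-646302\right) = 10533429996$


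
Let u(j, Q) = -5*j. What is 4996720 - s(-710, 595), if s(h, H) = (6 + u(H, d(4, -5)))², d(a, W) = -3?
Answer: -3818241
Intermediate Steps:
s(h, H) = (6 - 5*H)²
4996720 - s(-710, 595) = 4996720 - (-6 + 5*595)² = 4996720 - (-6 + 2975)² = 4996720 - 1*2969² = 4996720 - 1*8814961 = 4996720 - 8814961 = -3818241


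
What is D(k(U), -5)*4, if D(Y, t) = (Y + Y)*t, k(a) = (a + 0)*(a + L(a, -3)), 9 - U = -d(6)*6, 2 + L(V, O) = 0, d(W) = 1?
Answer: -7800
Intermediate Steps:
L(V, O) = -2 (L(V, O) = -2 + 0 = -2)
U = 15 (U = 9 - (-1)*1*6 = 9 - (-1)*6 = 9 - 1*(-6) = 9 + 6 = 15)
k(a) = a*(-2 + a) (k(a) = (a + 0)*(a - 2) = a*(-2 + a))
D(Y, t) = 2*Y*t (D(Y, t) = (2*Y)*t = 2*Y*t)
D(k(U), -5)*4 = (2*(15*(-2 + 15))*(-5))*4 = (2*(15*13)*(-5))*4 = (2*195*(-5))*4 = -1950*4 = -7800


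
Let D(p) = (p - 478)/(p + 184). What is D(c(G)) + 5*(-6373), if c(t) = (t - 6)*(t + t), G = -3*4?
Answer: -9814443/308 ≈ -31865.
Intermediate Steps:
G = -12
c(t) = 2*t*(-6 + t) (c(t) = (-6 + t)*(2*t) = 2*t*(-6 + t))
D(p) = (-478 + p)/(184 + p)
D(c(G)) + 5*(-6373) = (-478 + 2*(-12)*(-6 - 12))/(184 + 2*(-12)*(-6 - 12)) + 5*(-6373) = (-478 + 2*(-12)*(-18))/(184 + 2*(-12)*(-18)) - 31865 = (-478 + 432)/(184 + 432) - 31865 = -46/616 - 31865 = (1/616)*(-46) - 31865 = -23/308 - 31865 = -9814443/308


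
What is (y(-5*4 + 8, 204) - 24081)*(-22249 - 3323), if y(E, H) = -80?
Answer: 617845092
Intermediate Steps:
(y(-5*4 + 8, 204) - 24081)*(-22249 - 3323) = (-80 - 24081)*(-22249 - 3323) = -24161*(-25572) = 617845092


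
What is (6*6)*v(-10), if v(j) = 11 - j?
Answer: 756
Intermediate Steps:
(6*6)*v(-10) = (6*6)*(11 - 1*(-10)) = 36*(11 + 10) = 36*21 = 756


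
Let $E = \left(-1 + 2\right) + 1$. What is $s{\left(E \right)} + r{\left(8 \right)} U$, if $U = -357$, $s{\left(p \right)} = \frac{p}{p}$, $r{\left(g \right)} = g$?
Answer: $-2855$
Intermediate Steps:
$E = 2$ ($E = 1 + 1 = 2$)
$s{\left(p \right)} = 1$
$s{\left(E \right)} + r{\left(8 \right)} U = 1 + 8 \left(-357\right) = 1 - 2856 = -2855$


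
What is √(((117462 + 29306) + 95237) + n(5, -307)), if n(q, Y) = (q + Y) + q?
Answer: 2*√60427 ≈ 491.64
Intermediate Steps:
n(q, Y) = Y + 2*q (n(q, Y) = (Y + q) + q = Y + 2*q)
√(((117462 + 29306) + 95237) + n(5, -307)) = √(((117462 + 29306) + 95237) + (-307 + 2*5)) = √((146768 + 95237) + (-307 + 10)) = √(242005 - 297) = √241708 = 2*√60427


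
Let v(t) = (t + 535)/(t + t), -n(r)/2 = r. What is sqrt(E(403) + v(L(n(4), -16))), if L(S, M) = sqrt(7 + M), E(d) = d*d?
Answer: sqrt(5846742 - 3210*I)/6 ≈ 403.0 - 0.11063*I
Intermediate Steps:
E(d) = d**2
n(r) = -2*r
v(t) = (535 + t)/(2*t) (v(t) = (535 + t)/((2*t)) = (535 + t)*(1/(2*t)) = (535 + t)/(2*t))
sqrt(E(403) + v(L(n(4), -16))) = sqrt(403**2 + (535 + sqrt(7 - 16))/(2*(sqrt(7 - 16)))) = sqrt(162409 + (535 + sqrt(-9))/(2*(sqrt(-9)))) = sqrt(162409 + (535 + 3*I)/(2*((3*I)))) = sqrt(162409 + (-I/3)*(535 + 3*I)/2) = sqrt(162409 - I*(535 + 3*I)/6)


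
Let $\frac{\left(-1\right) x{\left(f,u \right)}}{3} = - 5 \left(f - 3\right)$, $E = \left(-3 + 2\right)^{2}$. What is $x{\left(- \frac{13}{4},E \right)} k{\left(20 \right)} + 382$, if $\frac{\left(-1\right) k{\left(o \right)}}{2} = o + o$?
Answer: $7882$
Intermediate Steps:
$k{\left(o \right)} = - 4 o$ ($k{\left(o \right)} = - 2 \left(o + o\right) = - 2 \cdot 2 o = - 4 o$)
$E = 1$ ($E = \left(-1\right)^{2} = 1$)
$x{\left(f,u \right)} = -45 + 15 f$ ($x{\left(f,u \right)} = - 3 \left(- 5 \left(f - 3\right)\right) = - 3 \left(- 5 \left(-3 + f\right)\right) = - 3 \left(15 - 5 f\right) = -45 + 15 f$)
$x{\left(- \frac{13}{4},E \right)} k{\left(20 \right)} + 382 = \left(-45 + 15 \left(- \frac{13}{4}\right)\right) \left(\left(-4\right) 20\right) + 382 = \left(-45 + 15 \left(\left(-13\right) \frac{1}{4}\right)\right) \left(-80\right) + 382 = \left(-45 + 15 \left(- \frac{13}{4}\right)\right) \left(-80\right) + 382 = \left(-45 - \frac{195}{4}\right) \left(-80\right) + 382 = \left(- \frac{375}{4}\right) \left(-80\right) + 382 = 7500 + 382 = 7882$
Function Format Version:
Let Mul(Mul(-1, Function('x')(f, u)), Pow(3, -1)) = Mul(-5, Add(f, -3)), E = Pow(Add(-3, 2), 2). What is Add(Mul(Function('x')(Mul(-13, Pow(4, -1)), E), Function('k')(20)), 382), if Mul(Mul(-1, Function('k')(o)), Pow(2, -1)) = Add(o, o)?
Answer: 7882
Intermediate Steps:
Function('k')(o) = Mul(-4, o) (Function('k')(o) = Mul(-2, Add(o, o)) = Mul(-2, Mul(2, o)) = Mul(-4, o))
E = 1 (E = Pow(-1, 2) = 1)
Function('x')(f, u) = Add(-45, Mul(15, f)) (Function('x')(f, u) = Mul(-3, Mul(-5, Add(f, -3))) = Mul(-3, Mul(-5, Add(-3, f))) = Mul(-3, Add(15, Mul(-5, f))) = Add(-45, Mul(15, f)))
Add(Mul(Function('x')(Mul(-13, Pow(4, -1)), E), Function('k')(20)), 382) = Add(Mul(Add(-45, Mul(15, Mul(-13, Pow(4, -1)))), Mul(-4, 20)), 382) = Add(Mul(Add(-45, Mul(15, Mul(-13, Rational(1, 4)))), -80), 382) = Add(Mul(Add(-45, Mul(15, Rational(-13, 4))), -80), 382) = Add(Mul(Add(-45, Rational(-195, 4)), -80), 382) = Add(Mul(Rational(-375, 4), -80), 382) = Add(7500, 382) = 7882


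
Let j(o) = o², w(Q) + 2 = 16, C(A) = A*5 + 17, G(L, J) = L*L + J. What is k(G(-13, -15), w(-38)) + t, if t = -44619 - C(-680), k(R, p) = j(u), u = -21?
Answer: -40795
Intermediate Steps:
G(L, J) = J + L² (G(L, J) = L² + J = J + L²)
C(A) = 17 + 5*A (C(A) = 5*A + 17 = 17 + 5*A)
w(Q) = 14 (w(Q) = -2 + 16 = 14)
k(R, p) = 441 (k(R, p) = (-21)² = 441)
t = -41236 (t = -44619 - (17 + 5*(-680)) = -44619 - (17 - 3400) = -44619 - 1*(-3383) = -44619 + 3383 = -41236)
k(G(-13, -15), w(-38)) + t = 441 - 41236 = -40795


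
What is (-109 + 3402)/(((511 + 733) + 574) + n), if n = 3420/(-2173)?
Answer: 7155689/3947094 ≈ 1.8129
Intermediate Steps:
n = -3420/2173 (n = 3420*(-1/2173) = -3420/2173 ≈ -1.5739)
(-109 + 3402)/(((511 + 733) + 574) + n) = (-109 + 3402)/(((511 + 733) + 574) - 3420/2173) = 3293/((1244 + 574) - 3420/2173) = 3293/(1818 - 3420/2173) = 3293/(3947094/2173) = 3293*(2173/3947094) = 7155689/3947094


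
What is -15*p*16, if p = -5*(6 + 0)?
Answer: 7200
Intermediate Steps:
p = -30 (p = -5*6 = -30)
-15*p*16 = -15*(-30)*16 = 450*16 = 7200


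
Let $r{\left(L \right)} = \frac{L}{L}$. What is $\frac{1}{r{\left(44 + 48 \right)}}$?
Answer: $1$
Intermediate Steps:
$r{\left(L \right)} = 1$
$\frac{1}{r{\left(44 + 48 \right)}} = 1^{-1} = 1$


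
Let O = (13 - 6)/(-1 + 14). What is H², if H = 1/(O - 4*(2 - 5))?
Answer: 169/26569 ≈ 0.0063608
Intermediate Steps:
O = 7/13 ≈ 0.53846
H = 13/163 (H = 1/(7/13 - 4*(2 - 5)) = 1/(7/13 - 4*(-3)) = 1/(7/13 + 12) = 1/(163/13) = 13/163 ≈ 0.079755)
H² = (13/163)² = 169/26569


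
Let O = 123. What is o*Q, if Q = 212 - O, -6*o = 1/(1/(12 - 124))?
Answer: 4984/3 ≈ 1661.3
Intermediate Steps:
o = 56/3 (o = -1/(6*(1/(12 - 124))) = -1/(6*(1/(-112))) = -1/(6*(-1/112)) = -⅙*(-112) = 56/3 ≈ 18.667)
Q = 89 (Q = 212 - 1*123 = 212 - 123 = 89)
o*Q = (56/3)*89 = 4984/3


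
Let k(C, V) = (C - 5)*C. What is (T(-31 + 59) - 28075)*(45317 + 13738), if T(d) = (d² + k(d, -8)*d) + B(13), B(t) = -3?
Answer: -546967410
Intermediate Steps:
k(C, V) = C*(-5 + C) (k(C, V) = (-5 + C)*C = C*(-5 + C))
T(d) = -3 + d² + d²*(-5 + d) (T(d) = (d² + (d*(-5 + d))*d) - 3 = (d² + d²*(-5 + d)) - 3 = -3 + d² + d²*(-5 + d))
(T(-31 + 59) - 28075)*(45317 + 13738) = ((-3 + (-31 + 59)³ - 4*(-31 + 59)²) - 28075)*(45317 + 13738) = ((-3 + 28³ - 4*28²) - 28075)*59055 = ((-3 + 21952 - 4*784) - 28075)*59055 = ((-3 + 21952 - 3136) - 28075)*59055 = (18813 - 28075)*59055 = -9262*59055 = -546967410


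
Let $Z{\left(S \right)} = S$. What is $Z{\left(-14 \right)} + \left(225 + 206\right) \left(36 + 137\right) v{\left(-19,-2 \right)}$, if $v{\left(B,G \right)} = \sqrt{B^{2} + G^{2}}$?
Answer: $-14 + 74563 \sqrt{365} \approx 1.4245 \cdot 10^{6}$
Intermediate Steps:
$Z{\left(-14 \right)} + \left(225 + 206\right) \left(36 + 137\right) v{\left(-19,-2 \right)} = -14 + \left(225 + 206\right) \left(36 + 137\right) \sqrt{\left(-19\right)^{2} + \left(-2\right)^{2}} = -14 + 431 \cdot 173 \sqrt{361 + 4} = -14 + 74563 \sqrt{365}$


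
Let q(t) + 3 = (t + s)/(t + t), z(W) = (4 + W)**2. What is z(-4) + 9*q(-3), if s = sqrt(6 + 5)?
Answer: -45/2 - 3*sqrt(11)/2 ≈ -27.475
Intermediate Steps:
s = sqrt(11) ≈ 3.3166
q(t) = -3 + (t + sqrt(11))/(2*t) (q(t) = -3 + (t + sqrt(11))/(t + t) = -3 + (t + sqrt(11))/((2*t)) = -3 + (t + sqrt(11))*(1/(2*t)) = -3 + (t + sqrt(11))/(2*t))
z(-4) + 9*q(-3) = (4 - 4)**2 + 9*((1/2)*(sqrt(11) - 5*(-3))/(-3)) = 0**2 + 9*((1/2)*(-1/3)*(sqrt(11) + 15)) = 0 + 9*((1/2)*(-1/3)*(15 + sqrt(11))) = 0 + 9*(-5/2 - sqrt(11)/6) = 0 + (-45/2 - 3*sqrt(11)/2) = -45/2 - 3*sqrt(11)/2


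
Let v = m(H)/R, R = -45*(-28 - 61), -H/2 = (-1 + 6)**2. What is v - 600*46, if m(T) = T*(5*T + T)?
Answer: -7368200/267 ≈ -27596.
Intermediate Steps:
H = -50 (H = -2*(-1 + 6)**2 = -2*5**2 = -2*25 = -50)
R = 4005 (R = -45*(-89) = 4005)
m(T) = 6*T**2 (m(T) = T*(6*T) = 6*T**2)
v = 1000/267 (v = (6*(-50)**2)/4005 = (6*2500)*(1/4005) = 15000*(1/4005) = 1000/267 ≈ 3.7453)
v - 600*46 = 1000/267 - 600*46 = 1000/267 - 27600 = -7368200/267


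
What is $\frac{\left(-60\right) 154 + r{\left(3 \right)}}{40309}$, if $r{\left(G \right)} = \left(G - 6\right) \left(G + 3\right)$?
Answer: $- \frac{9258}{40309} \approx -0.22968$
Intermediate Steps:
$r{\left(G \right)} = \left(-6 + G\right) \left(3 + G\right)$
$\frac{\left(-60\right) 154 + r{\left(3 \right)}}{40309} = \frac{\left(-60\right) 154 - \left(27 - 9\right)}{40309} = \left(-9240 - 18\right) \frac{1}{40309} = \left(-9258\right) \frac{1}{40309} = - \frac{9258}{40309}$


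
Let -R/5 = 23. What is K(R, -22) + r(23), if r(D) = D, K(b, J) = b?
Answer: -92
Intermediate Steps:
R = -115 (R = -5*23 = -115)
K(R, -22) + r(23) = -115 + 23 = -92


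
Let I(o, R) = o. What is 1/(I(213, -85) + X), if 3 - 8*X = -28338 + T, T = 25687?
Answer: 4/2179 ≈ 0.0018357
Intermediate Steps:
X = 1327/4 (X = 3/8 - (-28338 + 25687)/8 = 3/8 - ⅛*(-2651) = 3/8 + 2651/8 = 1327/4 ≈ 331.75)
1/(I(213, -85) + X) = 1/(213 + 1327/4) = 1/(2179/4) = 4/2179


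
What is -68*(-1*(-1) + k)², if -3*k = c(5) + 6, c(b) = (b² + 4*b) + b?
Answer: -191012/9 ≈ -21224.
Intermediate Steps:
c(b) = b² + 5*b
k = -56/3 (k = -(5*(5 + 5) + 6)/3 = -(5*10 + 6)/3 = -(50 + 6)/3 = -⅓*56 = -56/3 ≈ -18.667)
-68*(-1*(-1) + k)² = -68*(-1*(-1) - 56/3)² = -68*(1 - 56/3)² = -68*(-53/3)² = -68*2809/9 = -191012/9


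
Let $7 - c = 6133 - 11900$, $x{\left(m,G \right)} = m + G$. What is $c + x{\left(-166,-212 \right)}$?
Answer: $5396$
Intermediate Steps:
$x{\left(m,G \right)} = G + m$
$c = 5774$ ($c = 7 - \left(6133 - 11900\right) = 7 - -5767 = 7 + 5767 = 5774$)
$c + x{\left(-166,-212 \right)} = 5774 - 378 = 5396$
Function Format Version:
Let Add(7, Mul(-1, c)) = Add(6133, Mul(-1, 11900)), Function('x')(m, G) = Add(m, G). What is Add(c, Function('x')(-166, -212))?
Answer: 5396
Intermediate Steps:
Function('x')(m, G) = Add(G, m)
c = 5774 (c = Add(7, Mul(-1, Add(6133, Mul(-1, 11900)))) = Add(7, Mul(-1, Add(6133, -11900))) = Add(7, Mul(-1, -5767)) = Add(7, 5767) = 5774)
Add(c, Function('x')(-166, -212)) = Add(5774, Add(-212, -166)) = Add(5774, -378) = 5396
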